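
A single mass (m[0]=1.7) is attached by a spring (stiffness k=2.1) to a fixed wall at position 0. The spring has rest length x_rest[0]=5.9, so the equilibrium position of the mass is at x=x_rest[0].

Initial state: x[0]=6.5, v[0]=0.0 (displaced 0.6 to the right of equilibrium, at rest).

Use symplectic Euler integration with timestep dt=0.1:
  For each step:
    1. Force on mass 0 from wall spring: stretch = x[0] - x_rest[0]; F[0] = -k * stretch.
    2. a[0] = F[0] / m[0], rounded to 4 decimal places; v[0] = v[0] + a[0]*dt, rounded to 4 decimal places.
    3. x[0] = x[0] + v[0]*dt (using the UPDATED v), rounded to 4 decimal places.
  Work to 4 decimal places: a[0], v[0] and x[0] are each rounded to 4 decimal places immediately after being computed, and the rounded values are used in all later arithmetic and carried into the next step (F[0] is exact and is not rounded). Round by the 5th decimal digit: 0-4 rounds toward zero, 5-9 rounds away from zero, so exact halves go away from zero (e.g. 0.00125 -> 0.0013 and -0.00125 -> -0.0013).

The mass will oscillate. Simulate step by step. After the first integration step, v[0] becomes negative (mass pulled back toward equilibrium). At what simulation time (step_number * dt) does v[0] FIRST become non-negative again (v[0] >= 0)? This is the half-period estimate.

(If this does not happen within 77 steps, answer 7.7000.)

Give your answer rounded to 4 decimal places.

Step 0: x=[6.5000] v=[0.0000]
Step 1: x=[6.4926] v=[-0.0741]
Step 2: x=[6.4779] v=[-0.1473]
Step 3: x=[6.4560] v=[-0.2187]
Step 4: x=[6.4273] v=[-0.2874]
Step 5: x=[6.3921] v=[-0.3525]
Step 6: x=[6.3508] v=[-0.4133]
Step 7: x=[6.3039] v=[-0.4690]
Step 8: x=[6.2520] v=[-0.5189]
Step 9: x=[6.1958] v=[-0.5624]
Step 10: x=[6.1359] v=[-0.5989]
Step 11: x=[6.0731] v=[-0.6280]
Step 12: x=[6.0082] v=[-0.6494]
Step 13: x=[5.9419] v=[-0.6628]
Step 14: x=[5.8751] v=[-0.6680]
Step 15: x=[5.8086] v=[-0.6649]
Step 16: x=[5.7432] v=[-0.6536]
Step 17: x=[5.6798] v=[-0.6342]
Step 18: x=[5.6191] v=[-0.6070]
Step 19: x=[5.5619] v=[-0.5723]
Step 20: x=[5.5089] v=[-0.5305]
Step 21: x=[5.4607] v=[-0.4822]
Step 22: x=[5.4179] v=[-0.4279]
Step 23: x=[5.3811] v=[-0.3684]
Step 24: x=[5.3507] v=[-0.3043]
Step 25: x=[5.3271] v=[-0.2365]
Step 26: x=[5.3105] v=[-0.1657]
Step 27: x=[5.3012] v=[-0.0929]
Step 28: x=[5.2993] v=[-0.0189]
Step 29: x=[5.3048] v=[0.0553]
First v>=0 after going negative at step 29, time=2.9000

Answer: 2.9000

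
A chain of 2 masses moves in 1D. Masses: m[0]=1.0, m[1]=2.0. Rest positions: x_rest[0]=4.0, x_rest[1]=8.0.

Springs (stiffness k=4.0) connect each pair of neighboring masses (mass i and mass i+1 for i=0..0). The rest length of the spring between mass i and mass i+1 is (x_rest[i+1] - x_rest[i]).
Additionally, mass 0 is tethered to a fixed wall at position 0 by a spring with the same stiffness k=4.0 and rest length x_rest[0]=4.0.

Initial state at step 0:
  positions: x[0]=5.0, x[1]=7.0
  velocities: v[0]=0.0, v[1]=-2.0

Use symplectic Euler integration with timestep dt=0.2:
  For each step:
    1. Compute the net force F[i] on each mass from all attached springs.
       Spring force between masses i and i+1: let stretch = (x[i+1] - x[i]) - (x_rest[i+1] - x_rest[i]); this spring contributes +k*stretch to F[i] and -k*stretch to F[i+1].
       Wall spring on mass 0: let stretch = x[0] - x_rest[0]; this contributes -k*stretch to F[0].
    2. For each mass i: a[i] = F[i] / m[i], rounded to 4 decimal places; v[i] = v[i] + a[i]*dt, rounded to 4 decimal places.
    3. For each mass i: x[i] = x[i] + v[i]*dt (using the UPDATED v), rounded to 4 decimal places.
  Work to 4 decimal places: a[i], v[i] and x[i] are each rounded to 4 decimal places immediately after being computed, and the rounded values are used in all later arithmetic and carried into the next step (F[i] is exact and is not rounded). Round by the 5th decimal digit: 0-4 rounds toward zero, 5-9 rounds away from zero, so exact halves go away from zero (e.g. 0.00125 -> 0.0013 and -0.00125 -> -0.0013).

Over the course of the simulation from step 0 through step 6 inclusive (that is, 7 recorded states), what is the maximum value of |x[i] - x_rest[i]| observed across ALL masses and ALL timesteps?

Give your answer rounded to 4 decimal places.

Answer: 2.3707

Derivation:
Step 0: x=[5.0000 7.0000] v=[0.0000 -2.0000]
Step 1: x=[4.5200 6.7600] v=[-2.4000 -1.2000]
Step 2: x=[3.6752 6.6608] v=[-4.2240 -0.4960]
Step 3: x=[2.7201 6.6428] v=[-4.7757 -0.0902]
Step 4: x=[1.9574 6.6309] v=[-3.8136 -0.0593]
Step 5: x=[1.6293 6.5652] v=[-1.6407 -0.3287]
Step 6: x=[1.8302 6.4246] v=[1.0046 -0.7031]
Max displacement = 2.3707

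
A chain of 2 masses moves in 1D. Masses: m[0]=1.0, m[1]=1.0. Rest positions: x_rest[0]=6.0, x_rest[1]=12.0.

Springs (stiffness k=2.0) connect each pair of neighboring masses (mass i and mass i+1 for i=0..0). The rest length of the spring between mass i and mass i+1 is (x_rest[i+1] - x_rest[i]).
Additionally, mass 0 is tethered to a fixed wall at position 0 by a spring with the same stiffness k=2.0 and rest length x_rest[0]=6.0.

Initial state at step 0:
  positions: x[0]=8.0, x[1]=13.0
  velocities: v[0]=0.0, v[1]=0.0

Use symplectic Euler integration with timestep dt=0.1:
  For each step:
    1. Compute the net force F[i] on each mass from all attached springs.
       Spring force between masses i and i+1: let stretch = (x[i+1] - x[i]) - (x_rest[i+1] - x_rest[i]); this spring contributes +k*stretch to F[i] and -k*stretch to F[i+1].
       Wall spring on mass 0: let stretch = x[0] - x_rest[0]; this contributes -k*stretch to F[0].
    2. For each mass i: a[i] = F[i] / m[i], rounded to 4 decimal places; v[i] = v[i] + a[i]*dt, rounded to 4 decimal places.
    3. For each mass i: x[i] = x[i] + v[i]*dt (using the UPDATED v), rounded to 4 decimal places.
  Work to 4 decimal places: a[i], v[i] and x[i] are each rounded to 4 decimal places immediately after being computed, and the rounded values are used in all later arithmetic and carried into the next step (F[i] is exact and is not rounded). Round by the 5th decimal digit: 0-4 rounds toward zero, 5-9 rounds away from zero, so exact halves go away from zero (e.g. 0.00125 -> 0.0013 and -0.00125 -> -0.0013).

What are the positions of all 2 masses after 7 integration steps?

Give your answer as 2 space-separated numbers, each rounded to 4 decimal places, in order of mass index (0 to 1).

Answer: 6.6438 13.3762

Derivation:
Step 0: x=[8.0000 13.0000] v=[0.0000 0.0000]
Step 1: x=[7.9400 13.0200] v=[-0.6000 0.2000]
Step 2: x=[7.8228 13.0584] v=[-1.1720 0.3840]
Step 3: x=[7.6539 13.1121] v=[-1.6894 0.5369]
Step 4: x=[7.4411 13.1766] v=[-2.1285 0.6453]
Step 5: x=[7.1941 13.2464] v=[-2.4696 0.6982]
Step 6: x=[6.9243 13.3152] v=[-2.6980 0.6877]
Step 7: x=[6.6438 13.3762] v=[-2.8047 0.6095]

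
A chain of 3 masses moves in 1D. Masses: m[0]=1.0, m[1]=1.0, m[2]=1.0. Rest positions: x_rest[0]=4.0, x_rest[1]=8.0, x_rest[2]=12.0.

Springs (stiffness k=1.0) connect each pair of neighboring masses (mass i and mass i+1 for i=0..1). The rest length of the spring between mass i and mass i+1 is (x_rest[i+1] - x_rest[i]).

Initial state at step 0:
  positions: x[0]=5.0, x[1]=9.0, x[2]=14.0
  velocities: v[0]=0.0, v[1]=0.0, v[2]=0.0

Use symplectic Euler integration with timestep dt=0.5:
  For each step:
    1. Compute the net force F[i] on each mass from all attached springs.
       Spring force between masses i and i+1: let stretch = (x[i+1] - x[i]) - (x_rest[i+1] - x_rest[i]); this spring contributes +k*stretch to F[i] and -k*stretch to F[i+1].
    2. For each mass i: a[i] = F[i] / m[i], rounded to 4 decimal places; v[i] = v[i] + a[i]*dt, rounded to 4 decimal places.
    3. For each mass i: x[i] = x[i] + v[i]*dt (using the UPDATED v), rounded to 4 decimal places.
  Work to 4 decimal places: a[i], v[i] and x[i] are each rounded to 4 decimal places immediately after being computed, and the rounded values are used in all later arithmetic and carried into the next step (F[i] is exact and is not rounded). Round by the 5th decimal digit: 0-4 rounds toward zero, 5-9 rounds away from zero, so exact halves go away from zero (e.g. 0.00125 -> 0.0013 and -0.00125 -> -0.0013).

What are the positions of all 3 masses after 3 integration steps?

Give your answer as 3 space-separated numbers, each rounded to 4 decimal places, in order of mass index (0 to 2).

Answer: 5.2500 9.7032 13.0469

Derivation:
Step 0: x=[5.0000 9.0000 14.0000] v=[0.0000 0.0000 0.0000]
Step 1: x=[5.0000 9.2500 13.7500] v=[0.0000 0.5000 -0.5000]
Step 2: x=[5.0625 9.5625 13.3750] v=[0.1250 0.6250 -0.7500]
Step 3: x=[5.2500 9.7032 13.0469] v=[0.3750 0.2813 -0.6563]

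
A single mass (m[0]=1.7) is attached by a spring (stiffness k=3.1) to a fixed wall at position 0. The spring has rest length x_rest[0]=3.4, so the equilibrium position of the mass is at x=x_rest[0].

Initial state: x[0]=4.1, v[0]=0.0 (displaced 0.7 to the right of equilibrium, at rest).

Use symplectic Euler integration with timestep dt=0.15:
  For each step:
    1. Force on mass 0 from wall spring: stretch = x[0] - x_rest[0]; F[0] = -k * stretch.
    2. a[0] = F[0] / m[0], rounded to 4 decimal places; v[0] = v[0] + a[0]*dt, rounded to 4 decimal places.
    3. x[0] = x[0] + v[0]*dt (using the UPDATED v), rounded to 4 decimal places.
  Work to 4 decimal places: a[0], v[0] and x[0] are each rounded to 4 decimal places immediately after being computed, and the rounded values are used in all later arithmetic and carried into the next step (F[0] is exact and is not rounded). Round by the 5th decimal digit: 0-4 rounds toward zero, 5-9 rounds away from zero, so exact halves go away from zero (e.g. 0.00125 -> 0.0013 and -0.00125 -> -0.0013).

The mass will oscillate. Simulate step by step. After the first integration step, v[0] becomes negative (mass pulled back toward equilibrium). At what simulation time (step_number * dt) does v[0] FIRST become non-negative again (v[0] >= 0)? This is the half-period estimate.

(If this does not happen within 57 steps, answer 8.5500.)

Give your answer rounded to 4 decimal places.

Step 0: x=[4.1000] v=[0.0000]
Step 1: x=[4.0713] v=[-0.1915]
Step 2: x=[4.0150] v=[-0.3751]
Step 3: x=[3.9335] v=[-0.5433]
Step 4: x=[3.8301] v=[-0.6892]
Step 5: x=[3.7091] v=[-0.8068]
Step 6: x=[3.5754] v=[-0.8914]
Step 7: x=[3.4345] v=[-0.9394]
Step 8: x=[3.2922] v=[-0.9488]
Step 9: x=[3.1543] v=[-0.9193]
Step 10: x=[3.0265] v=[-0.8521]
Step 11: x=[2.9140] v=[-0.7499]
Step 12: x=[2.8215] v=[-0.6170]
Step 13: x=[2.7527] v=[-0.4588]
Step 14: x=[2.7104] v=[-0.2817]
Step 15: x=[2.6964] v=[-0.0931]
Step 16: x=[2.7113] v=[0.0994]
First v>=0 after going negative at step 16, time=2.4000

Answer: 2.4000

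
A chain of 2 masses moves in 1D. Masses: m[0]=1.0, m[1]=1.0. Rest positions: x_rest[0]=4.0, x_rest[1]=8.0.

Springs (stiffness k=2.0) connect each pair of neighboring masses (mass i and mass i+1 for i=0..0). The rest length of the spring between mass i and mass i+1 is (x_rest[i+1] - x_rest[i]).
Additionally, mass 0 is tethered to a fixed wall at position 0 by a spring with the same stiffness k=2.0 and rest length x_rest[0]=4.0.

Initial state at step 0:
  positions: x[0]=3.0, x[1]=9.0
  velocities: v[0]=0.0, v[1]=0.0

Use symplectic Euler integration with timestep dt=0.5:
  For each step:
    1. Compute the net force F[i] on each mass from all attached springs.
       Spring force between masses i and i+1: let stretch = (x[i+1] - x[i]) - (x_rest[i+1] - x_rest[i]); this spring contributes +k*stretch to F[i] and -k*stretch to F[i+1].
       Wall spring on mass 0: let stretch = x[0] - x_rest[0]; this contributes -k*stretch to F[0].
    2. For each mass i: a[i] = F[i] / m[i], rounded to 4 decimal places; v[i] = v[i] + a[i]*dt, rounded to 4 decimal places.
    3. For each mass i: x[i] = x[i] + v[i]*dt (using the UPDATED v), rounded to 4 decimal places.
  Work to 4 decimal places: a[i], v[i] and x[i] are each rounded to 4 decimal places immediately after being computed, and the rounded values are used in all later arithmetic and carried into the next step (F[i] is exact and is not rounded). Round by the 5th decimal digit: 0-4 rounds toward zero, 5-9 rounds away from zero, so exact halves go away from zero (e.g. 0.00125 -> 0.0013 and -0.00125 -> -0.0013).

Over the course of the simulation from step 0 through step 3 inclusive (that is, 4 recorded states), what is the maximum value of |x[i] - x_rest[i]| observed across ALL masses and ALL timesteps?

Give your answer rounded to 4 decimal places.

Step 0: x=[3.0000 9.0000] v=[0.0000 0.0000]
Step 1: x=[4.5000 8.0000] v=[3.0000 -2.0000]
Step 2: x=[5.5000 7.2500] v=[2.0000 -1.5000]
Step 3: x=[4.6250 7.6250] v=[-1.7500 0.7500]
Max displacement = 1.5000

Answer: 1.5000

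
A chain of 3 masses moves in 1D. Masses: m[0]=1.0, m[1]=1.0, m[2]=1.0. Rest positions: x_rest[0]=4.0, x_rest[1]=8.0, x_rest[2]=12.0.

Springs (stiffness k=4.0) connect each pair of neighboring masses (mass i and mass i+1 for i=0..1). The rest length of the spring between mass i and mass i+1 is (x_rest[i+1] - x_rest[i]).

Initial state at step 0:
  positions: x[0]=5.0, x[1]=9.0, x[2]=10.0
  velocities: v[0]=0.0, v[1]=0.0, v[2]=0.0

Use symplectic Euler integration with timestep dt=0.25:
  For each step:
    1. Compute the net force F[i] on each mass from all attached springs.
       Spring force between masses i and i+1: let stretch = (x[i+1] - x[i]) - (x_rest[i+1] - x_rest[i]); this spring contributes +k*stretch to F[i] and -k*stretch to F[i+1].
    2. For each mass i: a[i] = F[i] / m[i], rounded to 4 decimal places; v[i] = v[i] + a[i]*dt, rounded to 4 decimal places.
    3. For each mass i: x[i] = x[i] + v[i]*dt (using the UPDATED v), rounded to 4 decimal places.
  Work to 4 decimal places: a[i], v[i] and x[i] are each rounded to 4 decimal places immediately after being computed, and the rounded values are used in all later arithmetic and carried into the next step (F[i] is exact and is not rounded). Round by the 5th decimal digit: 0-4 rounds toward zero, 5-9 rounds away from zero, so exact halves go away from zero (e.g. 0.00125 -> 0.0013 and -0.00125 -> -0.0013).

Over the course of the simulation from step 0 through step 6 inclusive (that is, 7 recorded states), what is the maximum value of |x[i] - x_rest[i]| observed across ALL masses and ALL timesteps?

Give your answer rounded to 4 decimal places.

Step 0: x=[5.0000 9.0000 10.0000] v=[0.0000 0.0000 0.0000]
Step 1: x=[5.0000 8.2500 10.7500] v=[0.0000 -3.0000 3.0000]
Step 2: x=[4.8125 7.3125 11.8750] v=[-0.7500 -3.7500 4.5000]
Step 3: x=[4.2500 6.8906 12.8594] v=[-2.2500 -1.6875 3.9375]
Step 4: x=[3.3477 7.3008 13.3516] v=[-3.6094 1.6407 1.9687]
Step 5: x=[2.4336 8.2354 13.3311] v=[-3.6563 3.7384 -0.0821]
Step 6: x=[1.9700 8.9935 13.0367] v=[-1.8545 3.0323 -1.1778]
Max displacement = 2.0300

Answer: 2.0300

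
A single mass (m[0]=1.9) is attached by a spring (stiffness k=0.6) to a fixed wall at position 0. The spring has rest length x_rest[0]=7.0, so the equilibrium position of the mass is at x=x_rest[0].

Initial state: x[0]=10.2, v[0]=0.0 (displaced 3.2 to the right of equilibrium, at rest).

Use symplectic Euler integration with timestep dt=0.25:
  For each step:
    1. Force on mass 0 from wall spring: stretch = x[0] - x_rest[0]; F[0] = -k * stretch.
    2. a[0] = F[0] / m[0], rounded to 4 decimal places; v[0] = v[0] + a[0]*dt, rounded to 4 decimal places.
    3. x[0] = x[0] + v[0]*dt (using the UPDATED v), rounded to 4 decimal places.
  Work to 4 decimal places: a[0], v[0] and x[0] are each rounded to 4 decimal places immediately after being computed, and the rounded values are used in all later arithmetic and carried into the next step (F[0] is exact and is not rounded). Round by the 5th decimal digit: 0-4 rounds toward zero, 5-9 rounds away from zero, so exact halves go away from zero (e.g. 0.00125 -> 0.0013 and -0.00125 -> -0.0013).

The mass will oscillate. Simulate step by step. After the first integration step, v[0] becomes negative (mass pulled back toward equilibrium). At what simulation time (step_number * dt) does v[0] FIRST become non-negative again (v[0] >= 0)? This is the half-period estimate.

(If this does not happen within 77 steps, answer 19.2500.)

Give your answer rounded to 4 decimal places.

Step 0: x=[10.2000] v=[0.0000]
Step 1: x=[10.1369] v=[-0.2526]
Step 2: x=[10.0118] v=[-0.5003]
Step 3: x=[9.8273] v=[-0.7381]
Step 4: x=[9.5870] v=[-0.9613]
Step 5: x=[9.2956] v=[-1.1655]
Step 6: x=[8.9589] v=[-1.3467]
Step 7: x=[8.5836] v=[-1.5014]
Step 8: x=[8.1770] v=[-1.6264]
Step 9: x=[7.7472] v=[-1.7193]
Step 10: x=[7.3026] v=[-1.7783]
Step 11: x=[6.8521] v=[-1.8022]
Step 12: x=[6.4045] v=[-1.7905]
Step 13: x=[5.9686] v=[-1.7435]
Step 14: x=[5.5531] v=[-1.6621]
Step 15: x=[5.1661] v=[-1.5479]
Step 16: x=[4.8153] v=[-1.4031]
Step 17: x=[4.5077] v=[-1.2306]
Step 18: x=[4.2492] v=[-1.0339]
Step 19: x=[4.0450] v=[-0.8167]
Step 20: x=[3.8992] v=[-0.5834]
Step 21: x=[3.8146] v=[-0.3386]
Step 22: x=[3.7928] v=[-0.0871]
Step 23: x=[3.8343] v=[0.1661]
First v>=0 after going negative at step 23, time=5.7500

Answer: 5.7500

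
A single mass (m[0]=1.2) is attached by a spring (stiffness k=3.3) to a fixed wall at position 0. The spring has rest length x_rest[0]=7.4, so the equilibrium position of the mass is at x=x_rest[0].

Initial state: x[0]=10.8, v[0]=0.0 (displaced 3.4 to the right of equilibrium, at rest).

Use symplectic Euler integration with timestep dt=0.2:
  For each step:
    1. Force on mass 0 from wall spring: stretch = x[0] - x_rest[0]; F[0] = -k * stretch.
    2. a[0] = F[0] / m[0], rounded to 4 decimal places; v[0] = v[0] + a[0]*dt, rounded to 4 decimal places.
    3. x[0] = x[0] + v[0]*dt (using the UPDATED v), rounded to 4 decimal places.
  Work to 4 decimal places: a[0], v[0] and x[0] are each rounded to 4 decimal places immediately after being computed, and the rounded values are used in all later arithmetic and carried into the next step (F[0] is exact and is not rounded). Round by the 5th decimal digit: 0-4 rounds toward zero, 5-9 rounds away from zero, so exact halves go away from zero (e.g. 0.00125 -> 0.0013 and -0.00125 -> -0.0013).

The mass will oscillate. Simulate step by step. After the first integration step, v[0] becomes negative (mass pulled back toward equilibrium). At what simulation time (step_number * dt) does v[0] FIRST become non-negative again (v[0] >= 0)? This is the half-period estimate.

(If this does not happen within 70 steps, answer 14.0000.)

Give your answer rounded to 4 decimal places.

Step 0: x=[10.8000] v=[0.0000]
Step 1: x=[10.4260] v=[-1.8700]
Step 2: x=[9.7191] v=[-3.5343]
Step 3: x=[8.7571] v=[-4.8098]
Step 4: x=[7.6459] v=[-5.5562]
Step 5: x=[6.5076] v=[-5.6914]
Step 6: x=[5.4675] v=[-5.2006]
Step 7: x=[4.6400] v=[-4.1377]
Step 8: x=[4.1161] v=[-2.6197]
Step 9: x=[3.9534] v=[-0.8136]
Step 10: x=[4.1698] v=[1.0820]
First v>=0 after going negative at step 10, time=2.0000

Answer: 2.0000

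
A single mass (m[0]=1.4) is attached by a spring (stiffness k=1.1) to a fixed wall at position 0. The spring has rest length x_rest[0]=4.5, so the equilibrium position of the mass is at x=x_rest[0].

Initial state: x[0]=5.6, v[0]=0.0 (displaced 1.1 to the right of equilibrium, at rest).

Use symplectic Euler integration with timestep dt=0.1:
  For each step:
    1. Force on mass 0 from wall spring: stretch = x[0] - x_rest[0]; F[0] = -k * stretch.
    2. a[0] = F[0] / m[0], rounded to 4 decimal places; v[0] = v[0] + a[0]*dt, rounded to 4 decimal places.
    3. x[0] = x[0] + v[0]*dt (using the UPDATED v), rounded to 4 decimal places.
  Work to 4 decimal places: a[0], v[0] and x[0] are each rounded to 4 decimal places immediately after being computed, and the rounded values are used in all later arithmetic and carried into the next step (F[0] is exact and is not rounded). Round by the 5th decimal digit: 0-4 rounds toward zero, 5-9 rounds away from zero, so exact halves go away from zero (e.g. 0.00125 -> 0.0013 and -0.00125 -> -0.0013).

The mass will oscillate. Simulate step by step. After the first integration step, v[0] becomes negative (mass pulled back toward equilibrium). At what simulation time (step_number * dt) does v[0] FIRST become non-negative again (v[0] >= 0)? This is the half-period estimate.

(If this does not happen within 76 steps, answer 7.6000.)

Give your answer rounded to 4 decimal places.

Step 0: x=[5.6000] v=[0.0000]
Step 1: x=[5.5914] v=[-0.0864]
Step 2: x=[5.5742] v=[-0.1722]
Step 3: x=[5.5485] v=[-0.2566]
Step 4: x=[5.5146] v=[-0.3390]
Step 5: x=[5.4727] v=[-0.4187]
Step 6: x=[5.4232] v=[-0.4951]
Step 7: x=[5.3664] v=[-0.5676]
Step 8: x=[5.3028] v=[-0.6357]
Step 9: x=[5.2329] v=[-0.6988]
Step 10: x=[5.1573] v=[-0.7564]
Step 11: x=[5.0765] v=[-0.8081]
Step 12: x=[4.9912] v=[-0.8534]
Step 13: x=[4.9020] v=[-0.8920]
Step 14: x=[4.8096] v=[-0.9236]
Step 15: x=[4.7148] v=[-0.9479]
Step 16: x=[4.6183] v=[-0.9648]
Step 17: x=[4.5209] v=[-0.9741]
Step 18: x=[4.4233] v=[-0.9757]
Step 19: x=[4.3263] v=[-0.9697]
Step 20: x=[4.2307] v=[-0.9561]
Step 21: x=[4.1372] v=[-0.9349]
Step 22: x=[4.0466] v=[-0.9064]
Step 23: x=[3.9595] v=[-0.8708]
Step 24: x=[3.8767] v=[-0.8283]
Step 25: x=[3.7988] v=[-0.7793]
Step 26: x=[3.7264] v=[-0.7242]
Step 27: x=[3.6601] v=[-0.6634]
Step 28: x=[3.6004] v=[-0.5974]
Step 29: x=[3.5477] v=[-0.5267]
Step 30: x=[3.5025] v=[-0.4519]
Step 31: x=[3.4652] v=[-0.3735]
Step 32: x=[3.4360] v=[-0.2922]
Step 33: x=[3.4151] v=[-0.2086]
Step 34: x=[3.4028] v=[-0.1234]
Step 35: x=[3.3991] v=[-0.0372]
Step 36: x=[3.4040] v=[0.0493]
First v>=0 after going negative at step 36, time=3.6000

Answer: 3.6000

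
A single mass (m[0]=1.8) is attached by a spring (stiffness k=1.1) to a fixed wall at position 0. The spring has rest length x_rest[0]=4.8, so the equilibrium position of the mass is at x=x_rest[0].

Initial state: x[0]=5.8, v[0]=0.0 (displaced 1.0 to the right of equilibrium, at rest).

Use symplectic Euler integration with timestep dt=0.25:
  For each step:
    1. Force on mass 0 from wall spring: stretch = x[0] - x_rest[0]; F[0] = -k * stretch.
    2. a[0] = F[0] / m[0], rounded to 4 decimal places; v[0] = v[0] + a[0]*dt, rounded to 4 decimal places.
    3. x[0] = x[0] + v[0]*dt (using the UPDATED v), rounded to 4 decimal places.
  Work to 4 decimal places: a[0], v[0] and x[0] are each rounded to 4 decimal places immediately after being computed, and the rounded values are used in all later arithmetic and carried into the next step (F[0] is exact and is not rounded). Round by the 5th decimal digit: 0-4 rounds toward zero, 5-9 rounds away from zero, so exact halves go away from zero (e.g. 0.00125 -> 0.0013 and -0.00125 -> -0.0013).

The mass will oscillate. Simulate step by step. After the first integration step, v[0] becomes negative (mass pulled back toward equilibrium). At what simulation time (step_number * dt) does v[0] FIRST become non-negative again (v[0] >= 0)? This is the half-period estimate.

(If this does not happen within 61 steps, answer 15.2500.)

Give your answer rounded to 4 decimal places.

Answer: 4.2500

Derivation:
Step 0: x=[5.8000] v=[0.0000]
Step 1: x=[5.7618] v=[-0.1528]
Step 2: x=[5.6869] v=[-0.2998]
Step 3: x=[5.5781] v=[-0.4353]
Step 4: x=[5.4396] v=[-0.5542]
Step 5: x=[5.2766] v=[-0.6519]
Step 6: x=[5.0954] v=[-0.7247]
Step 7: x=[4.9030] v=[-0.7698]
Step 8: x=[4.7066] v=[-0.7855]
Step 9: x=[4.5138] v=[-0.7712]
Step 10: x=[4.3319] v=[-0.7275]
Step 11: x=[4.1679] v=[-0.6560]
Step 12: x=[4.0281] v=[-0.5594]
Step 13: x=[3.9177] v=[-0.4415]
Step 14: x=[3.8410] v=[-0.3067]
Step 15: x=[3.8010] v=[-0.1602]
Step 16: x=[3.7991] v=[-0.0076]
Step 17: x=[3.8354] v=[0.1453]
First v>=0 after going negative at step 17, time=4.2500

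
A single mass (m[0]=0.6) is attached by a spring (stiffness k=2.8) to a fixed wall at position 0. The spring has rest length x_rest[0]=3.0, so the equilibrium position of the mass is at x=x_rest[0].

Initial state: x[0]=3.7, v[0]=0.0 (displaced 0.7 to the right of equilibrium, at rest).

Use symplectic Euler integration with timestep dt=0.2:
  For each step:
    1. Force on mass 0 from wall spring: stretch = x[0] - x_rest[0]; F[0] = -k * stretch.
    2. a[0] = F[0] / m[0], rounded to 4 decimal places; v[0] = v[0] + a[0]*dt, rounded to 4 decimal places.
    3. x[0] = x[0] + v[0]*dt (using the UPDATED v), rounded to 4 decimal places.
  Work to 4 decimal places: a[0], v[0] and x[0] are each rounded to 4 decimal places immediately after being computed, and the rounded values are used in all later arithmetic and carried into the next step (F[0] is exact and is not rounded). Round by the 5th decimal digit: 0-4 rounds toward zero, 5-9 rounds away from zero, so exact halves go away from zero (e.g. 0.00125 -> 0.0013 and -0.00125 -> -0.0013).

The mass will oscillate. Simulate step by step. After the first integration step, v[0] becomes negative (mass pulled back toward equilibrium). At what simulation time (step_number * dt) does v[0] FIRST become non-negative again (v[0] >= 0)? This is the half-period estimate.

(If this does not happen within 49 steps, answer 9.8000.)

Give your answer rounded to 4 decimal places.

Answer: 1.6000

Derivation:
Step 0: x=[3.7000] v=[0.0000]
Step 1: x=[3.5693] v=[-0.6533]
Step 2: x=[3.3324] v=[-1.1846]
Step 3: x=[3.0334] v=[-1.4948]
Step 4: x=[2.7282] v=[-1.5260]
Step 5: x=[2.4737] v=[-1.2723]
Step 6: x=[2.3175] v=[-0.7811]
Step 7: x=[2.2887] v=[-0.1441]
Step 8: x=[2.3927] v=[0.5198]
First v>=0 after going negative at step 8, time=1.6000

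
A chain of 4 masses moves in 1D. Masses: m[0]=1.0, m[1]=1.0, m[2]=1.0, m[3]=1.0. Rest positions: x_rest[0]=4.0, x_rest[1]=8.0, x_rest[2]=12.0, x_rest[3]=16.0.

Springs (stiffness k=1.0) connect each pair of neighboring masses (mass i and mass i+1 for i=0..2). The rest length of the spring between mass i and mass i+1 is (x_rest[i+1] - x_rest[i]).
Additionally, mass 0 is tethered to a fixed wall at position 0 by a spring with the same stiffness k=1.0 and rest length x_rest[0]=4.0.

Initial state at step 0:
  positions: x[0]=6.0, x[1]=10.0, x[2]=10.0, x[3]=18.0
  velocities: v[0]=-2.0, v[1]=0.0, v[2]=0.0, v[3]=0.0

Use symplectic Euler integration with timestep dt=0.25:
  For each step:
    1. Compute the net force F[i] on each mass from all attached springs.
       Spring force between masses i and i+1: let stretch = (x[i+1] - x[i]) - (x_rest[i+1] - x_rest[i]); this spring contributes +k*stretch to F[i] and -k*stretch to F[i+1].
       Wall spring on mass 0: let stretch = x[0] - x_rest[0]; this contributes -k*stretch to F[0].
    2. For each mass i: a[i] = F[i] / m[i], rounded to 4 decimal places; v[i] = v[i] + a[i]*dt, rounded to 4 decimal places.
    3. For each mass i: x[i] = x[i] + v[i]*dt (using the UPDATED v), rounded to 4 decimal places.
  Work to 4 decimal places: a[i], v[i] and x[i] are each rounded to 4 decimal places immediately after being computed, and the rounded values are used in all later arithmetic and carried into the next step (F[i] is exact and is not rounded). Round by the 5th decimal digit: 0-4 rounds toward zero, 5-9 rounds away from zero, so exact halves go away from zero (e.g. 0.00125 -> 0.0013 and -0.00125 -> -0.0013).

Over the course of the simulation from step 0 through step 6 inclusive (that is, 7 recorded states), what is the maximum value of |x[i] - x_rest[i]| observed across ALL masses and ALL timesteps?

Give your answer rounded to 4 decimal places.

Answer: 3.2160

Derivation:
Step 0: x=[6.0000 10.0000 10.0000 18.0000] v=[-2.0000 0.0000 0.0000 0.0000]
Step 1: x=[5.3750 9.7500 10.5000 17.7500] v=[-2.5000 -1.0000 2.0000 -1.0000]
Step 2: x=[4.6875 9.2734 11.4063 17.2969] v=[-2.7500 -1.9063 3.6250 -1.8125]
Step 3: x=[3.9937 8.6435 12.5474 16.7256] v=[-2.7754 -2.5196 4.5644 -2.2852]
Step 4: x=[3.3409 7.9670 13.7057 16.1432] v=[-2.6114 -2.7061 4.6330 -2.3298]
Step 5: x=[2.7684 7.3600 14.6576 15.6584] v=[-2.2901 -2.4280 3.8077 -1.9392]
Step 6: x=[2.3098 6.9221 15.2160 15.3611] v=[-1.8343 -1.7515 2.2335 -1.1894]
Max displacement = 3.2160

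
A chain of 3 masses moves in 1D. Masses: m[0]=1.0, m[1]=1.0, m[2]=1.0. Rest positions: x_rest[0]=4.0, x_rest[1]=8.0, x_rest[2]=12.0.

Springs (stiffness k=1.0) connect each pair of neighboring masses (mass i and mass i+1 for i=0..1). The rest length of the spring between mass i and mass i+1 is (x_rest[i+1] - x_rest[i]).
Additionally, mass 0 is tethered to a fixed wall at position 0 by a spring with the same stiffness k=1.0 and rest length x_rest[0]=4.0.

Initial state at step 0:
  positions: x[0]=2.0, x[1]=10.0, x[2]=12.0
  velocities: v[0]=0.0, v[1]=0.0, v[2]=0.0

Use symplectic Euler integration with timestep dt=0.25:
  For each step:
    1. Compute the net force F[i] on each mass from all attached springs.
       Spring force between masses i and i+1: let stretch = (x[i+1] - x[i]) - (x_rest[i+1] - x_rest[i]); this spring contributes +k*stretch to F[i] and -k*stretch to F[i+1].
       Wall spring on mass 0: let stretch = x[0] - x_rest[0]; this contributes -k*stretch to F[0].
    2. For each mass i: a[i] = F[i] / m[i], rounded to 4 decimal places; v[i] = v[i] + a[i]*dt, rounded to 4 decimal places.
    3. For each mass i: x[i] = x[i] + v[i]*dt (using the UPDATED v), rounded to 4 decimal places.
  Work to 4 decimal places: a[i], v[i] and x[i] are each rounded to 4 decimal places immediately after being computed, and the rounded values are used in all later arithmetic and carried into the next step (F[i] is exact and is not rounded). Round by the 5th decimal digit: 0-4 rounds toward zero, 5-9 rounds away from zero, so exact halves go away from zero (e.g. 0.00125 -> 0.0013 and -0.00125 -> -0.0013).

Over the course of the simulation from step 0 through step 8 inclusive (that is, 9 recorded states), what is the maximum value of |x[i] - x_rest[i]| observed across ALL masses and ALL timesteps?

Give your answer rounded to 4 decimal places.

Answer: 2.0983

Derivation:
Step 0: x=[2.0000 10.0000 12.0000] v=[0.0000 0.0000 0.0000]
Step 1: x=[2.3750 9.6250 12.1250] v=[1.5000 -1.5000 0.5000]
Step 2: x=[3.0547 8.9531 12.3438] v=[2.7188 -2.6875 0.8750]
Step 3: x=[3.9121 8.1245 12.6006] v=[3.4297 -3.3144 1.0273]
Step 4: x=[4.7883 7.3124 12.8277] v=[3.5048 -3.2485 0.9083]
Step 5: x=[5.5230 6.6872 12.9601] v=[2.9388 -2.5007 0.5295]
Step 6: x=[5.9853 6.3813 12.9504] v=[1.8491 -1.2235 -0.0387]
Step 7: x=[6.0983 6.4613 12.7802] v=[0.4518 0.3198 -0.6810]
Step 8: x=[5.8528 6.9135 12.4650] v=[-0.9820 1.8088 -1.2607]
Max displacement = 2.0983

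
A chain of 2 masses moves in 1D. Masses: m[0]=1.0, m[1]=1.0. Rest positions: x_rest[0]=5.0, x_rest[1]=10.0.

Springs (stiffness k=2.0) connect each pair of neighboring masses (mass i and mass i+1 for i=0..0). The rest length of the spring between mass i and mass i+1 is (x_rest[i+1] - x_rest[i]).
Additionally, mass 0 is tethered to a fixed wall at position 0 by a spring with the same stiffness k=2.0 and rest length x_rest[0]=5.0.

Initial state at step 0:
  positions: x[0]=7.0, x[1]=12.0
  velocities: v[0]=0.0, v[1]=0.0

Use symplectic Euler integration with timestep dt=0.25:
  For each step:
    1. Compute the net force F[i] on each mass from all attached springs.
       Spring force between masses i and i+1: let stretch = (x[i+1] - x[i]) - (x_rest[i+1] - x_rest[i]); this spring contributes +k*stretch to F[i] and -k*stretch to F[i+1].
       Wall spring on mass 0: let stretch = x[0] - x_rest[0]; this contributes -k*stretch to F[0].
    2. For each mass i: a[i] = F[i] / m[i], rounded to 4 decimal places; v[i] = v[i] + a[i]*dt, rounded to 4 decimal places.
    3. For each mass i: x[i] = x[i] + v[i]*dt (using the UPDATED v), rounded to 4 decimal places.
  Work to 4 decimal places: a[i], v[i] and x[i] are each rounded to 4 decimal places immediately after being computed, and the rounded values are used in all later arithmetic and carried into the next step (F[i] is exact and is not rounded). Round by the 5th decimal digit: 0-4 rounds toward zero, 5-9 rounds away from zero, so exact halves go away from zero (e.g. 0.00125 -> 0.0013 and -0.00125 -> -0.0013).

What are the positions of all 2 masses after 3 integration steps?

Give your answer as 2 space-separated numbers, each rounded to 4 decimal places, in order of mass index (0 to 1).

Step 0: x=[7.0000 12.0000] v=[0.0000 0.0000]
Step 1: x=[6.7500 12.0000] v=[-1.0000 0.0000]
Step 2: x=[6.3125 11.9688] v=[-1.7500 -0.1250]
Step 3: x=[5.7930 11.8555] v=[-2.0781 -0.4532]

Answer: 5.7930 11.8555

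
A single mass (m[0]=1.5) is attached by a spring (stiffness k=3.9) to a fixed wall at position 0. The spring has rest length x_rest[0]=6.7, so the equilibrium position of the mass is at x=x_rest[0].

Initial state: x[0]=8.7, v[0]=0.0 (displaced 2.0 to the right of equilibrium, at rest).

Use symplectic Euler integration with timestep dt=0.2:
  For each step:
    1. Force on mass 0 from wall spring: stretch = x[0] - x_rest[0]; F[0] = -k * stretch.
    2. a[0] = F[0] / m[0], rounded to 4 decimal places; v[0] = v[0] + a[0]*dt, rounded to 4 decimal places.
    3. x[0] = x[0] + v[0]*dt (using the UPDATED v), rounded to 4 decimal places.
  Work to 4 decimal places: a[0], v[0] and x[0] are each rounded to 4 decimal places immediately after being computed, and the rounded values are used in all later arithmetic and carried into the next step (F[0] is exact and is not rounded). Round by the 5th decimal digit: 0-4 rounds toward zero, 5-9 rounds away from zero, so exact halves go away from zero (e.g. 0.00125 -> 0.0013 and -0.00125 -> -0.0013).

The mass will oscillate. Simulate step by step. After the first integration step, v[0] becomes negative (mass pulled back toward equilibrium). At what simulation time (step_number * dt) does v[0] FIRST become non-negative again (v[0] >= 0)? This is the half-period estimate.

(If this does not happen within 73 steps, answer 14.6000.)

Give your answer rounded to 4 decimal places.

Step 0: x=[8.7000] v=[0.0000]
Step 1: x=[8.4920] v=[-1.0400]
Step 2: x=[8.0976] v=[-1.9718]
Step 3: x=[7.5579] v=[-2.6986]
Step 4: x=[6.9290] v=[-3.1447]
Step 5: x=[6.2762] v=[-3.2638]
Step 6: x=[5.6675] v=[-3.0434]
Step 7: x=[5.1662] v=[-2.5065]
Step 8: x=[4.8244] v=[-1.7089]
Step 9: x=[4.6777] v=[-0.7336]
Step 10: x=[4.7413] v=[0.3180]
First v>=0 after going negative at step 10, time=2.0000

Answer: 2.0000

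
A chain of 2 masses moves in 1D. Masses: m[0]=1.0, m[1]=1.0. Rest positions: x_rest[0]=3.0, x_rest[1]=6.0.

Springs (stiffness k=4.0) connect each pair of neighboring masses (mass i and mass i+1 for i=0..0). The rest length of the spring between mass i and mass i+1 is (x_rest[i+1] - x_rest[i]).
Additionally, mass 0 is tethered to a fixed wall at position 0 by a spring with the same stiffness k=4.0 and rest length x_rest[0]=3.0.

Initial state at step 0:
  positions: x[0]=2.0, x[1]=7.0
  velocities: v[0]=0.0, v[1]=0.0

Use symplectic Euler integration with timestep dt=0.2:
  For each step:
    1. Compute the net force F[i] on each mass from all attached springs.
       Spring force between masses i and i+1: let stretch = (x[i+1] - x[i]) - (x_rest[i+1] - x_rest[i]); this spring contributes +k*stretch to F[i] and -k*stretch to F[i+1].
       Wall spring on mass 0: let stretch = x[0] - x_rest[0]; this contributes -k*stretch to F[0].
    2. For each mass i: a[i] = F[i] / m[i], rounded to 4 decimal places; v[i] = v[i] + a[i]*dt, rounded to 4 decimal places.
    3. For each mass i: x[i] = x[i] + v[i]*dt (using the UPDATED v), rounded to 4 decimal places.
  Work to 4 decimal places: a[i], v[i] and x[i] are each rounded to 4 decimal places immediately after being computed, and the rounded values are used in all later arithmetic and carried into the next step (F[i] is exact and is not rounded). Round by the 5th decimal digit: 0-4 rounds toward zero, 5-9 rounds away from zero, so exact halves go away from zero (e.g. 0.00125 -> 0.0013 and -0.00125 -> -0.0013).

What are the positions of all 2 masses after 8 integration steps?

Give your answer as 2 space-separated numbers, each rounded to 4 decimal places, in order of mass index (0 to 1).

Answer: 1.9508 6.4520

Derivation:
Step 0: x=[2.0000 7.0000] v=[0.0000 0.0000]
Step 1: x=[2.4800 6.6800] v=[2.4000 -1.6000]
Step 2: x=[3.2352 6.1680] v=[3.7760 -2.5600]
Step 3: x=[3.9420 5.6668] v=[3.5341 -2.5062]
Step 4: x=[4.2941 5.3696] v=[1.7603 -1.4860]
Step 5: x=[4.1312 5.3803] v=[-0.8146 0.0536]
Step 6: x=[3.5071 5.6712] v=[-3.1203 1.4543]
Step 7: x=[2.6682 6.0958] v=[-4.1947 2.1230]
Step 8: x=[1.9508 6.4520] v=[-3.5872 1.7809]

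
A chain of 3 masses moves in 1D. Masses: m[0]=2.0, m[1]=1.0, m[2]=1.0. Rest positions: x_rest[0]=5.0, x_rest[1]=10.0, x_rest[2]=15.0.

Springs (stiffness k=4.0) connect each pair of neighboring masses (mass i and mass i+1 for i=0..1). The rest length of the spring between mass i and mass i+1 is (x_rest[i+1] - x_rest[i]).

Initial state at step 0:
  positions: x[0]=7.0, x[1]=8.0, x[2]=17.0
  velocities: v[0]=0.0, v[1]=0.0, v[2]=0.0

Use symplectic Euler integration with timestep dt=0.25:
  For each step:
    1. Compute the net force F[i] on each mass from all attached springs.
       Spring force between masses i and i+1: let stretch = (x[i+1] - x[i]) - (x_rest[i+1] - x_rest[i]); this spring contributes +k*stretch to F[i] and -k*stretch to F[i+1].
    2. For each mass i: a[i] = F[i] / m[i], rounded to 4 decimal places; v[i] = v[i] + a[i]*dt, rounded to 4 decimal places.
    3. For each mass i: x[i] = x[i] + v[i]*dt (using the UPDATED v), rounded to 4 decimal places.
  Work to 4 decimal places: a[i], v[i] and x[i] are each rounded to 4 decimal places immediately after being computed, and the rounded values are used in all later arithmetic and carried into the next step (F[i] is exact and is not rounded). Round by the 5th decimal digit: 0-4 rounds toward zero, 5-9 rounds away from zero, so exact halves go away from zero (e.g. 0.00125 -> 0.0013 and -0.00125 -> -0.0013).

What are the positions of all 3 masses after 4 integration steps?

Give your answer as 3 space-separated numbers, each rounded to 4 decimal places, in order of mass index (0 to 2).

Answer: 5.3565 13.3848 14.9024

Derivation:
Step 0: x=[7.0000 8.0000 17.0000] v=[0.0000 0.0000 0.0000]
Step 1: x=[6.5000 10.0000 16.0000] v=[-2.0000 8.0000 -4.0000]
Step 2: x=[5.8125 12.6250 14.7500] v=[-2.7500 10.5000 -5.0000]
Step 3: x=[5.3516 14.0781 14.2188] v=[-1.8438 5.8125 -2.1250]
Step 4: x=[5.3565 13.3848 14.9024] v=[0.0195 -2.7733 2.7343]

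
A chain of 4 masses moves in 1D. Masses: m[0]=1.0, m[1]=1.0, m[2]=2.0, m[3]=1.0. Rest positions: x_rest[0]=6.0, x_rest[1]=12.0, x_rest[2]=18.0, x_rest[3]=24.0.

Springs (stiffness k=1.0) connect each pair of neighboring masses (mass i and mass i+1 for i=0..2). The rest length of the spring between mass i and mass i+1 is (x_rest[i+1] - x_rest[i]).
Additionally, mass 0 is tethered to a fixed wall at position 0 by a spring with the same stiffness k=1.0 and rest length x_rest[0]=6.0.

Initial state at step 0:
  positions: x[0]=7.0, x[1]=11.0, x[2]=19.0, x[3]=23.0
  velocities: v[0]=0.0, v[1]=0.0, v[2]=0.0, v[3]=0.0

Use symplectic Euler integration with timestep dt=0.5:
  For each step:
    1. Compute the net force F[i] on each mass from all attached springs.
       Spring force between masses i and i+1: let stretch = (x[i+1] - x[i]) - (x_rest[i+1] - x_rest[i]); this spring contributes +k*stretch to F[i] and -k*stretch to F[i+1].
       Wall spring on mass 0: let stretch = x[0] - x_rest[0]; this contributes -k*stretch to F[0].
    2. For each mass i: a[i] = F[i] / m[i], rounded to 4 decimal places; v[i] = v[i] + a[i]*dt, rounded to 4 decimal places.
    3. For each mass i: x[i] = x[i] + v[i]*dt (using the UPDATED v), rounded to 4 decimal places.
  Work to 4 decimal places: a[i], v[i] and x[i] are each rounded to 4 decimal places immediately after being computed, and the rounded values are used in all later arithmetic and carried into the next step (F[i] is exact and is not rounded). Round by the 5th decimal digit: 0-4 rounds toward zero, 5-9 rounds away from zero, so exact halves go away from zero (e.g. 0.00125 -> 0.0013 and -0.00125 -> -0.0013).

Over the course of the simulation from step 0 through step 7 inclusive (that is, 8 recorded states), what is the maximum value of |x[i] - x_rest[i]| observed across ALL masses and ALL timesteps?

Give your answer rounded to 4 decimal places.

Answer: 1.6345

Derivation:
Step 0: x=[7.0000 11.0000 19.0000 23.0000] v=[0.0000 0.0000 0.0000 0.0000]
Step 1: x=[6.2500 12.0000 18.5000 23.5000] v=[-1.5000 2.0000 -1.0000 1.0000]
Step 2: x=[5.3750 13.1875 17.8125 24.2500] v=[-1.7500 2.3750 -1.3750 1.5000]
Step 3: x=[5.1094 13.5782 17.3516 24.8907] v=[-0.5313 0.7813 -0.9219 1.2813]
Step 4: x=[5.6836 12.7950 17.3614 25.1466] v=[1.1484 -1.5664 0.0196 0.5118]
Step 5: x=[6.6148 11.3756 17.7736 24.9562] v=[1.8623 -2.8389 0.8243 -0.3808]
Step 6: x=[7.0825 10.3655 18.2839 24.4702] v=[0.9353 -2.0203 1.0205 -0.9721]
Step 7: x=[6.6003 10.5142 18.5777 23.9376] v=[-0.9645 0.2974 0.5875 -1.0653]
Max displacement = 1.6345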